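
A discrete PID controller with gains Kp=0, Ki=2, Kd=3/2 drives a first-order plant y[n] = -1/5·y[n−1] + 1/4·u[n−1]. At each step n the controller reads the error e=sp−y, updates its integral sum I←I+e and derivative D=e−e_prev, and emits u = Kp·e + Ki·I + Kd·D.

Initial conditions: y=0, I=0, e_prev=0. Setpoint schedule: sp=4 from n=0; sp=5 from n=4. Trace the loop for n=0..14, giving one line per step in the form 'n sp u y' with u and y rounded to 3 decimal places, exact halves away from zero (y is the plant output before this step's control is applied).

(exact arithmetic carried between steps; '≈' marks a value shown rounded to 6 d.p. or computed from one; I and e_prev carry over from the previous line; the table rounds u and y to 3 d.p., halves away from zero)
n=0: y=0, sp=4, e=sp−y=4; I=4, D=e−e_prev=4; u=0·4+2·4+3/2·4=14; next y=-1/5·0+1/4·14=3.5
n=1: y=3.5, sp=4, e=sp−y=0.5; I=4.5, D=e−e_prev=-3.5; u=0·0.5+2·4.5+3/2·(-3.5)=3.75; next y=-1/5·3.5+1/4·3.75=0.2375
n=2: y=0.2375, sp=4, e=sp−y=3.7625; I=8.2625, D=e−e_prev=3.2625; u=0·3.7625+2·8.2625+3/2·3.2625=21.41875; next y=-1/5·0.2375+1/4·21.41875≈5.307188
n=3: y≈5.307188, sp=4, e=sp−y≈-1.307188; I≈6.955313, D=e−e_prev≈-5.069688; u=0·(-1.307188)+2·6.955313+3/2·(-5.069688)≈6.306094; next y=-1/5·5.307188+1/4·6.306094≈0.515086
n=4: y≈0.515086, sp=5, e=sp−y≈4.484914; I≈11.440227, D=e−e_prev≈5.792102; u=0·4.484914+2·11.440227+3/2·5.792102≈31.568605; next y=-1/5·0.515086+1/4·31.568605≈7.789134
n=5: y≈7.789134, sp=5, e=sp−y≈-2.789134; I≈8.651092, D=e−e_prev≈-7.274048; u=0·(-2.789134)+2·8.651092+3/2·(-7.274048)≈6.391112; next y=-1/5·7.789134+1/4·6.391112≈0.039951
n=6: y≈0.039951, sp=5, e=sp−y≈4.960049; I≈13.611141, D=e−e_prev≈7.749183; u=0·4.960049+2·13.611141+3/2·7.749183≈38.846057; next y=-1/5·0.039951+1/4·38.846057≈9.703524
n=7: y≈9.703524, sp=5, e=sp−y≈-4.703524; I≈8.907617, D=e−e_prev≈-9.663573; u=0·(-4.703524)+2·8.907617+3/2·(-9.663573)≈3.319875; next y=-1/5·9.703524+1/4·3.319875≈-1.110736
n=8: y≈-1.110736, sp=5, e=sp−y≈6.110736; I≈15.018353, D=e−e_prev≈10.814260; u=0·6.110736+2·15.018353+3/2·10.814260≈46.258096; next y=-1/5·(-1.110736)+1/4·46.258096≈11.786671
n=9: y≈11.786671, sp=5, e=sp−y≈-6.786671; I≈8.231682, D=e−e_prev≈-12.897407; u=0·(-6.786671)+2·8.231682+3/2·(-12.897407)≈-2.882747; next y=-1/5·11.786671+1/4·(-2.882747)≈-3.078021
n=10: y≈-3.078021, sp=5, e=sp−y≈8.078021; I≈16.309703, D=e−e_prev≈14.864692; u=0·8.078021+2·16.309703+3/2·14.864692≈54.916444; next y=-1/5·(-3.078021)+1/4·54.916444≈14.344715
n=11: y≈14.344715, sp=5, e=sp−y≈-9.344715; I≈6.964988, D=e−e_prev≈-17.422736; u=0·(-9.344715)+2·6.964988+3/2·(-17.422736)≈-12.204129; next y=-1/5·14.344715+1/4·(-12.204129)≈-5.919975
n=12: y≈-5.919975, sp=5, e=sp−y≈10.919975; I≈17.884963, D=e−e_prev≈20.264690; u=0·10.919975+2·17.884963+3/2·20.264690≈66.166961; next y=-1/5·(-5.919975)+1/4·66.166961≈17.725735
n=13: y≈17.725735, sp=5, e=sp−y≈-12.725735; I≈5.159228, D=e−e_prev≈-23.645711; u=0·(-12.725735)+2·5.159228+3/2·(-23.645711)≈-25.150111; next y=-1/5·17.725735+1/4·(-25.150111)≈-9.832675
n=14: y≈-9.832675, sp=5, e=sp−y≈14.832675; I≈19.991902, D=e−e_prev≈27.558410; u=0·14.832675+2·19.991902+3/2·27.558410≈81.321420; next y=-1/5·(-9.832675)+1/4·81.321420≈22.296890

0 4 14.000 0.000
1 4 3.750 3.500
2 4 21.419 0.238
3 4 6.306 5.307
4 5 31.569 0.515
5 5 6.391 7.789
6 5 38.846 0.040
7 5 3.320 9.704
8 5 46.258 -1.111
9 5 -2.883 11.787
10 5 54.916 -3.078
11 5 -12.204 14.345
12 5 66.167 -5.920
13 5 -25.150 17.726
14 5 81.321 -9.833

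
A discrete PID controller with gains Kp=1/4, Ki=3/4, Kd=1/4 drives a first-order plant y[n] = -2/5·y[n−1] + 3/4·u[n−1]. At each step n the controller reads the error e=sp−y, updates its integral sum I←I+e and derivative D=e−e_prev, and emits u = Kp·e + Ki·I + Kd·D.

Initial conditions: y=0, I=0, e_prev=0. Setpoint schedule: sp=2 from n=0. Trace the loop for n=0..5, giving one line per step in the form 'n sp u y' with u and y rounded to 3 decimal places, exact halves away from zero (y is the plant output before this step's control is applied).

0 2 2.500 0.000
1 2 1.156 1.875
2 2 3.916 0.117
3 2 1.422 2.890
4 2 5.172 -0.089
5 2 0.989 3.915

(exact arithmetic carried between steps; '≈' marks a value shown rounded to 6 d.p. or computed from one; I and e_prev carry over from the previous line; the table rounds u and y to 3 d.p., halves away from zero)
n=0: y=0, sp=2, e=sp−y=2; I=2, D=e−e_prev=2; u=1/4·2+3/4·2+1/4·2=2.5; next y=-2/5·0+3/4·2.5=1.875
n=1: y=1.875, sp=2, e=sp−y=0.125; I=2.125, D=e−e_prev=-1.875; u=1/4·0.125+3/4·2.125+1/4·(-1.875)=1.15625; next y=-2/5·1.875+3/4·1.15625≈0.117188
n=2: y≈0.117188, sp=2, e=sp−y≈1.882813; I≈4.007813, D=e−e_prev≈1.757813; u=1/4·1.882813+3/4·4.007813+1/4·1.757813≈3.916016; next y=-2/5·0.117188+3/4·3.916016≈2.890137
n=3: y≈2.890137, sp=2, e=sp−y≈-0.890137; I≈3.117676, D=e−e_prev≈-2.772949; u=1/4·(-0.890137)+3/4·3.117676+1/4·(-2.772949)≈1.422485; next y=-2/5·2.890137+3/4·1.422485≈-0.089191
n=4: y≈-0.089191, sp=2, e=sp−y≈2.089191; I≈5.206866, D=e−e_prev≈2.979327; u=1/4·2.089191+3/4·5.206866+1/4·2.979327≈5.172279; next y=-2/5·(-0.089191)+3/4·5.172279≈3.914886
n=5: y≈3.914886, sp=2, e=sp−y≈-1.914886; I≈3.291981, D=e−e_prev≈-4.004076; u=1/4·(-1.914886)+3/4·3.291981+1/4·(-4.004076)≈0.989245; next y=-2/5·3.914886+3/4·0.989245≈-0.824021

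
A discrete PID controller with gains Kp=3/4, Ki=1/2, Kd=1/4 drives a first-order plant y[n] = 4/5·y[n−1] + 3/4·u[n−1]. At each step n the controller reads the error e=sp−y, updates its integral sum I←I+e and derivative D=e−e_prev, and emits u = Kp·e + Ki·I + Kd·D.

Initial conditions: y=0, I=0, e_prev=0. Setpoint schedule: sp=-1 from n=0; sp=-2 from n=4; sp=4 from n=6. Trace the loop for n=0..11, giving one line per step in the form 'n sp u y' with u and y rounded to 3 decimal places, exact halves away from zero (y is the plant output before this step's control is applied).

0 -1 -1.500 0.000
1 -1 -0.063 -1.125
2 -1 -0.548 -0.947
3 -1 -0.198 -1.169
4 -2 -1.797 -1.083
5 -2 -0.287 -2.214
6 4 8.196 -1.987
7 4 -0.070 4.557
8 4 2.733 3.593
9 4 0.699 4.925
10 4 1.261 4.464
11 4 0.834 4.516

(exact arithmetic carried between steps; '≈' marks a value shown rounded to 6 d.p. or computed from one; I and e_prev carry over from the previous line; the table rounds u and y to 3 d.p., halves away from zero)
n=0: y=0, sp=-1, e=sp−y=-1; I=-1, D=e−e_prev=-1; u=3/4·(-1)+1/2·(-1)+1/4·(-1)=-1.5; next y=4/5·0+3/4·(-1.5)=-1.125
n=1: y=-1.125, sp=-1, e=sp−y=0.125; I=-0.875, D=e−e_prev=1.125; u=3/4·0.125+1/2·(-0.875)+1/4·1.125=-0.0625; next y=4/5·(-1.125)+3/4·(-0.0625)=-0.946875
n=2: y=-0.946875, sp=-1, e=sp−y=-0.053125; I=-0.928125, D=e−e_prev=-0.178125; u=3/4·(-0.053125)+1/2·(-0.928125)+1/4·(-0.178125)≈-0.548438; next y=4/5·(-0.946875)+3/4·(-0.548438)≈-1.168828
n=3: y≈-1.168828, sp=-1, e=sp−y≈0.168828; I≈-0.759297, D=e−e_prev≈0.221953; u=3/4·0.168828+1/2·(-0.759297)+1/4·0.221953≈-0.197539; next y=4/5·(-1.168828)+3/4·(-0.197539)≈-1.083217
n=4: y≈-1.083217, sp=-2, e=sp−y≈-0.916783; I≈-1.676080, D=e−e_prev≈-1.085611; u=3/4·(-0.916783)+1/2·(-1.676080)+1/4·(-1.085611)≈-1.797030; next y=4/5·(-1.083217)+3/4·(-1.797030)≈-2.214346
n=5: y≈-2.214346, sp=-2, e=sp−y≈0.214346; I≈-1.461734, D=e−e_prev≈1.131129; u=3/4·0.214346+1/2·(-1.461734)+1/4·1.131129≈-0.287325; next y=4/5·(-2.214346)+3/4·(-0.287325)≈-1.986971
n=6: y≈-1.986971, sp=4, e=sp−y≈5.986971; I≈4.525237, D=e−e_prev≈5.772625; u=3/4·5.986971+1/2·4.525237+1/4·5.772625≈8.196003; next y=4/5·(-1.986971)+3/4·8.196003≈4.557425
n=7: y≈4.557425, sp=4, e=sp−y≈-0.557425; I≈3.967811, D=e−e_prev≈-6.544396; u=3/4·(-0.557425)+1/2·3.967811+1/4·(-6.544396)≈-0.070262; next y=4/5·4.557425+3/4·(-0.070262)≈3.593244
n=8: y≈3.593244, sp=4, e=sp−y≈0.406756; I≈4.374568, D=e−e_prev≈0.964182; u=3/4·0.406756+1/2·4.374568+1/4·0.964182≈2.733397; next y=4/5·3.593244+3/4·2.733397≈4.924642
n=9: y≈4.924642, sp=4, e=sp−y≈-0.924642; I≈3.449925, D=e−e_prev≈-1.331399; u=3/4·(-0.924642)+1/2·3.449925+1/4·(-1.331399)≈0.698631; next y=4/5·4.924642+3/4·0.698631≈4.463687
n=10: y≈4.463687, sp=4, e=sp−y≈-0.463687; I≈2.986238, D=e−e_prev≈0.460955; u=3/4·(-0.463687)+1/2·2.986238+1/4·0.460955≈1.260592; next y=4/5·4.463687+3/4·1.260592≈4.516394
n=11: y≈4.516394, sp=4, e=sp−y≈-0.516394; I≈2.469844, D=e−e_prev≈-0.052707; u=3/4·(-0.516394)+1/2·2.469844+1/4·(-0.052707)≈0.834450; next y=4/5·4.516394+3/4·0.834450≈4.238953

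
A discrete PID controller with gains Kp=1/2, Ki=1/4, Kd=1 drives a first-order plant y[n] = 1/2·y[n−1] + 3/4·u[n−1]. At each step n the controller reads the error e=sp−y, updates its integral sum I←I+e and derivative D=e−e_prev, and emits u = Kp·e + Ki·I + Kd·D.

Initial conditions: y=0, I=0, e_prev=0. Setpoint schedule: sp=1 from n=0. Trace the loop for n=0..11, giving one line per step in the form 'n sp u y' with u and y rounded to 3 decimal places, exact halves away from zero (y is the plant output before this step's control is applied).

0 1 1.750 0.000
1 1 -1.297 1.313
2 1 2.788 -0.316
3 1 -2.448 1.933
4 1 4.472 -0.870
5 1 -4.493 2.919
6 1 7.268 -1.910
7 1 -8.045 4.496
8 1 11.980 -3.786
9 1 -14.141 7.092
10 1 19.980 -7.060
11 1 -24.558 11.455

(exact arithmetic carried between steps; '≈' marks a value shown rounded to 6 d.p. or computed from one; I and e_prev carry over from the previous line; the table rounds u and y to 3 d.p., halves away from zero)
n=0: y=0, sp=1, e=sp−y=1; I=1, D=e−e_prev=1; u=1/2·1+1/4·1+1·1=1.75; next y=1/2·0+3/4·1.75=1.3125
n=1: y=1.3125, sp=1, e=sp−y=-0.3125; I=0.6875, D=e−e_prev=-1.3125; u=1/2·(-0.3125)+1/4·0.6875+1·(-1.3125)=-1.296875; next y=1/2·1.3125+3/4·(-1.296875)≈-0.316406
n=2: y≈-0.316406, sp=1, e=sp−y≈1.316406; I≈2.003906, D=e−e_prev≈1.628906; u=1/2·1.316406+1/4·2.003906+1·1.628906≈2.788086; next y=1/2·(-0.316406)+3/4·2.788086≈1.932861
n=3: y≈1.932861, sp=1, e=sp−y≈-0.932861; I≈1.071045, D=e−e_prev≈-2.249268; u=1/2·(-0.932861)+1/4·1.071045+1·(-2.249268)≈-2.447937; next y=1/2·1.932861+3/4·(-2.447937)≈-0.869522
n=4: y≈-0.869522, sp=1, e=sp−y≈1.869522; I≈2.940567, D=e−e_prev≈2.802383; u=1/2·1.869522+1/4·2.940567+1·2.802383≈4.472286; next y=1/2·(-0.869522)+3/4·4.472286≈2.919454
n=5: y≈2.919454, sp=1, e=sp−y≈-1.919454; I≈1.021113, D=e−e_prev≈-3.788976; u=1/2·(-1.919454)+1/4·1.021113+1·(-3.788976)≈-4.493424; next y=1/2·2.919454+3/4·(-4.493424)≈-1.910341
n=6: y≈-1.910341, sp=1, e=sp−y≈2.910341; I≈3.931455, D=e−e_prev≈4.829795; u=1/2·2.910341+1/4·3.931455+1·4.829795≈7.267829; next y=1/2·(-1.910341)+3/4·7.267829≈4.495701
n=7: y≈4.495701, sp=1, e=sp−y≈-3.495701; I≈0.435753, D=e−e_prev≈-6.406043; u=1/2·(-3.495701)+1/4·0.435753+1·(-6.406043)≈-8.044955; next y=1/2·4.495701+3/4·(-8.044955)≈-3.785866
n=8: y≈-3.785866, sp=1, e=sp−y≈4.785866; I≈5.221619, D=e−e_prev≈8.281567; u=1/2·4.785866+1/4·5.221619+1·8.281567≈11.979904; next y=1/2·(-3.785866)+3/4·11.979904≈7.091995
n=9: y≈7.091995, sp=1, e=sp−y≈-6.091995; I≈-0.870377, D=e−e_prev≈-10.877861; u=1/2·(-6.091995)+1/4·(-0.870377)+1·(-10.877861)≈-14.141453; next y=1/2·7.091995+3/4·(-14.141453)≈-7.060092
n=10: y≈-7.060092, sp=1, e=sp−y≈8.060092; I≈7.189715, D=e−e_prev≈14.152087; u=1/2·8.060092+1/4·7.189715+1·14.152087≈19.979562; next y=1/2·(-7.060092)+3/4·19.979562≈11.454626
n=11: y≈11.454626, sp=1, e=sp−y≈-10.454626; I≈-3.264910, D=e−e_prev≈-18.514718; u=1/2·(-10.454626)+1/4·(-3.264910)+1·(-18.514718)≈-24.558258; next y=1/2·11.454626+3/4·(-24.558258)≈-12.691381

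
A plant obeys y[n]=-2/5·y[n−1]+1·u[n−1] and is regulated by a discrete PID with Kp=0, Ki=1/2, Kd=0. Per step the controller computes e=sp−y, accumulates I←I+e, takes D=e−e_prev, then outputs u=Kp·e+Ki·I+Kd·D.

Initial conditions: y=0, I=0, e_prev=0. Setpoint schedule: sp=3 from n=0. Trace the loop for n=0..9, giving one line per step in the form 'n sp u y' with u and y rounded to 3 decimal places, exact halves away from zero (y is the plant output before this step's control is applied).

0 3 1.500 0.000
1 3 2.250 1.500
2 3 2.925 1.650
3 3 3.293 2.265
4 3 3.599 2.387
5 3 3.777 2.645
6 3 3.917 2.719
7 3 4.003 2.830
8 3 4.067 2.871
9 3 4.108 2.919

(exact arithmetic carried between steps; '≈' marks a value shown rounded to 6 d.p. or computed from one; I and e_prev carry over from the previous line; the table rounds u and y to 3 d.p., halves away from zero)
n=0: y=0, sp=3, e=sp−y=3; I=3, D=e−e_prev=3; u=0·3+1/2·3+0·3=1.5; next y=-2/5·0+1·1.5=1.5
n=1: y=1.5, sp=3, e=sp−y=1.5; I=4.5, D=e−e_prev=-1.5; u=0·1.5+1/2·4.5+0·(-1.5)=2.25; next y=-2/5·1.5+1·2.25=1.65
n=2: y=1.65, sp=3, e=sp−y=1.35; I=5.85, D=e−e_prev=-0.15; u=0·1.35+1/2·5.85+0·(-0.15)=2.925; next y=-2/5·1.65+1·2.925=2.265
n=3: y=2.265, sp=3, e=sp−y=0.735; I=6.585, D=e−e_prev=-0.615; u=0·0.735+1/2·6.585+0·(-0.615)=3.2925; next y=-2/5·2.265+1·3.2925=2.3865
n=4: y=2.3865, sp=3, e=sp−y=0.6135; I=7.1985, D=e−e_prev=-0.1215; u=0·0.6135+1/2·7.1985+0·(-0.1215)=3.59925; next y=-2/5·2.3865+1·3.59925=2.64465
n=5: y=2.64465, sp=3, e=sp−y=0.35535; I=7.55385, D=e−e_prev=-0.25815; u=0·0.35535+1/2·7.55385+0·(-0.25815)=3.776925; next y=-2/5·2.64465+1·3.776925=2.719065
n=6: y=2.719065, sp=3, e=sp−y=0.280935; I=7.834785, D=e−e_prev=-0.074415; u=0·0.280935+1/2·7.834785+0·(-0.074415)≈3.917393; next y=-2/5·2.719065+1·3.917393≈2.829767
n=7: y≈2.829767, sp=3, e=sp−y≈0.170234; I≈8.005019, D=e−e_prev≈-0.110702; u=0·0.170234+1/2·8.005019+0·(-0.110702)≈4.002509; next y=-2/5·2.829767+1·4.002509≈2.870603
n=8: y≈2.870603, sp=3, e=sp−y≈0.129397; I≈8.134416, D=e−e_prev≈-0.040836; u=0·0.129397+1/2·8.134416+0·(-0.040836)≈4.067208; next y=-2/5·2.870603+1·4.067208≈2.918967
n=9: y≈2.918967, sp=3, e=sp−y≈0.081033; I≈8.215449, D=e−e_prev≈-0.048364; u=0·0.081033+1/2·8.215449+0·(-0.048364)≈4.107724; next y=-2/5·2.918967+1·4.107724≈2.940138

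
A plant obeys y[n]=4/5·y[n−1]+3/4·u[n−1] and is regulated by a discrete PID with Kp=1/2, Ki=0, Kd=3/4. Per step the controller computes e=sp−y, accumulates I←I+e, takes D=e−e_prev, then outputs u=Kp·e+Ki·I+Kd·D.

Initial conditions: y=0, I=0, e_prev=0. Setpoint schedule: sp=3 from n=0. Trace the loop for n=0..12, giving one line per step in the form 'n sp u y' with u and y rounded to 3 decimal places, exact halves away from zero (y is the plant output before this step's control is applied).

(exact arithmetic carried between steps; '≈' marks a value shown rounded to 6 d.p. or computed from one; I and e_prev carry over from the previous line; the table rounds u and y to 3 d.p., halves away from zero)
n=0: y=0, sp=3, e=sp−y=3; I=3, D=e−e_prev=3; u=1/2·3+0·3+3/4·3=3.75; next y=4/5·0+3/4·3.75=2.8125
n=1: y=2.8125, sp=3, e=sp−y=0.1875; I=3.1875, D=e−e_prev=-2.8125; u=1/2·0.1875+0·3.1875+3/4·(-2.8125)=-2.015625; next y=4/5·2.8125+3/4·(-2.015625)≈0.738281
n=2: y≈0.738281, sp=3, e=sp−y≈2.261719; I≈5.449219, D=e−e_prev≈2.074219; u=1/2·2.261719+0·5.449219+3/4·2.074219≈2.686523; next y=4/5·0.738281+3/4·2.686523≈2.605518
n=3: y≈2.605518, sp=3, e=sp−y≈0.394482; I≈5.843701, D=e−e_prev≈-1.867236; u=1/2·0.394482+0·5.843701+3/4·(-1.867236)≈-1.203186; next y=4/5·2.605518+3/4·(-1.203186)≈1.182025
n=4: y≈1.182025, sp=3, e=sp−y≈1.817975; I≈7.661677, D=e−e_prev≈1.423493; u=1/2·1.817975+0·7.661677+3/4·1.423493≈1.976608; next y=4/5·1.182025+3/4·1.976608≈2.428075
n=5: y≈2.428075, sp=3, e=sp−y≈0.571925; I≈8.233601, D=e−e_prev≈-1.246051; u=1/2·0.571925+0·8.233601+3/4·(-1.246051)≈-0.648576; next y=4/5·2.428075+3/4·(-0.648576)≈1.456028
n=6: y≈1.456028, sp=3, e=sp−y≈1.543972; I≈9.777573, D=e−e_prev≈0.972047; u=1/2·1.543972+0·9.777573+3/4·0.972047≈1.501021; next y=4/5·1.456028+3/4·1.501021≈2.290588
n=7: y≈2.290588, sp=3, e=sp−y≈0.709412; I≈10.486984, D=e−e_prev≈-0.834560; u=1/2·0.709412+0·10.486984+3/4·(-0.834560)≈-0.271214; next y=4/5·2.290588+3/4·(-0.271214)≈1.629060
n=8: y≈1.629060, sp=3, e=sp−y≈1.370940; I≈11.857924, D=e−e_prev≈0.661528; u=1/2·1.370940+0·11.857924+3/4·0.661528≈1.181616; next y=4/5·1.629060+3/4·1.181616≈2.189460
n=9: y≈2.189460, sp=3, e=sp−y≈0.810540; I≈12.668464, D=e−e_prev≈-0.560400; u=1/2·0.810540+0·12.668464+3/4·(-0.560400)≈-0.015030; next y=4/5·2.189460+3/4·(-0.015030)≈1.740296
n=10: y≈1.740296, sp=3, e=sp−y≈1.259704; I≈13.928169, D=e−e_prev≈0.449165; u=1/2·1.259704+0·13.928169+3/4·0.449165≈0.966726; next y=4/5·1.740296+3/4·0.966726≈2.117281
n=11: y≈2.117281, sp=3, e=sp−y≈0.882719; I≈14.810888, D=e−e_prev≈-0.376985; u=1/2·0.882719+0·14.810888+3/4·(-0.376985)≈0.158621; next y=4/5·2.117281+3/4·0.158621≈1.812790
n=12: y≈1.812790, sp=3, e=sp−y≈1.187210; I≈15.998098, D=e−e_prev≈0.304491; u=1/2·1.187210+0·15.998098+3/4·0.304491≈0.821973; next y=4/5·1.812790+3/4·0.821973≈2.066712

0 3 3.750 0.000
1 3 -2.016 2.813
2 3 2.687 0.738
3 3 -1.203 2.606
4 3 1.977 1.182
5 3 -0.649 2.428
6 3 1.501 1.456
7 3 -0.271 2.291
8 3 1.182 1.629
9 3 -0.015 2.189
10 3 0.967 1.740
11 3 0.159 2.117
12 3 0.822 1.813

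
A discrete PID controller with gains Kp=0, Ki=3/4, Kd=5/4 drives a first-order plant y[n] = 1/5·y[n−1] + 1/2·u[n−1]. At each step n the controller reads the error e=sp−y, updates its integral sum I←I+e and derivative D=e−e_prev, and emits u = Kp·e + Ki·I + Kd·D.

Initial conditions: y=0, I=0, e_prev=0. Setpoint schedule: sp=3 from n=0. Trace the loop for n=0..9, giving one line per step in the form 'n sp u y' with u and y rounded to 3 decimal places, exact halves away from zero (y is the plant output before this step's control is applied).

(exact arithmetic carried between steps; '≈' marks a value shown rounded to 6 d.p. or computed from one; I and e_prev carry over from the previous line; the table rounds u and y to 3 d.p., halves away from zero)
n=0: y=0, sp=3, e=sp−y=3; I=3, D=e−e_prev=3; u=0·3+3/4·3+5/4·3=6; next y=1/5·0+1/2·6=3
n=1: y=3, sp=3, e=sp−y=0; I=3, D=e−e_prev=-3; u=0·0+3/4·3+5/4·(-3)=-1.5; next y=1/5·3+1/2·(-1.5)=-0.15
n=2: y=-0.15, sp=3, e=sp−y=3.15; I=6.15, D=e−e_prev=3.15; u=0·3.15+3/4·6.15+5/4·3.15=8.55; next y=1/5·(-0.15)+1/2·8.55=4.245
n=3: y=4.245, sp=3, e=sp−y=-1.245; I=4.905, D=e−e_prev=-4.395; u=0·(-1.245)+3/4·4.905+5/4·(-4.395)=-1.815; next y=1/5·4.245+1/2·(-1.815)=-0.0585
n=4: y=-0.0585, sp=3, e=sp−y=3.0585; I=7.9635, D=e−e_prev=4.3035; u=0·3.0585+3/4·7.9635+5/4·4.3035=11.352; next y=1/5·(-0.0585)+1/2·11.352=5.6643
n=5: y=5.6643, sp=3, e=sp−y=-2.6643; I=5.2992, D=e−e_prev=-5.7228; u=0·(-2.6643)+3/4·5.2992+5/4·(-5.7228)=-3.1791; next y=1/5·5.6643+1/2·(-3.1791)=-0.45669
n=6: y=-0.45669, sp=3, e=sp−y=3.45669; I=8.75589, D=e−e_prev=6.12099; u=0·3.45669+3/4·8.75589+5/4·6.12099=14.218155; next y=1/5·(-0.45669)+1/2·14.218155≈7.017740
n=7: y≈7.017740, sp=3, e=sp−y≈-4.017740; I≈4.738151, D=e−e_prev≈-7.474430; u=0·(-4.017740)+3/4·4.738151+5/4·(-7.474430)≈-5.789424; next y=1/5·7.017740+1/2·(-5.789424)≈-1.491164
n=8: y≈-1.491164, sp=3, e=sp−y≈4.491164; I≈9.229315, D=e−e_prev≈8.508904; u=0·4.491164+3/4·9.229315+5/4·8.508904≈17.558115; next y=1/5·(-1.491164)+1/2·17.558115≈8.480825
n=9: y≈8.480825, sp=3, e=sp−y≈-5.480825; I≈3.748490, D=e−e_prev≈-9.971989; u=0·(-5.480825)+3/4·3.748490+5/4·(-9.971989)≈-9.653619; next y=1/5·8.480825+1/2·(-9.653619)≈-3.130645

0 3 6.000 0.000
1 3 -1.500 3.000
2 3 8.550 -0.150
3 3 -1.815 4.245
4 3 11.352 -0.059
5 3 -3.179 5.664
6 3 14.218 -0.457
7 3 -5.789 7.018
8 3 17.558 -1.491
9 3 -9.654 8.481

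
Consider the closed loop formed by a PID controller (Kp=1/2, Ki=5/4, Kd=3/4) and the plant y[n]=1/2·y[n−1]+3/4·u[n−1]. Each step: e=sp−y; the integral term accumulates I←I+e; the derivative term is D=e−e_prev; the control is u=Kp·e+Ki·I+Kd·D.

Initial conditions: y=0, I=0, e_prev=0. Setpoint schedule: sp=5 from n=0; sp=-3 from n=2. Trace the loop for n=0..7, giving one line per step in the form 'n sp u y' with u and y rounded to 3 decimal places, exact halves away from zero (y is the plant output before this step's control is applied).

(exact arithmetic carried between steps; '≈' marks a value shown rounded to 6 d.p. or computed from one; I and e_prev carry over from the previous line; the table rounds u and y to 3 d.p., halves away from zero)
n=0: y=0, sp=5, e=sp−y=5; I=5, D=e−e_prev=5; u=1/2·5+5/4·5+3/4·5=12.5; next y=1/2·0+3/4·12.5=9.375
n=1: y=9.375, sp=5, e=sp−y=-4.375; I=0.625, D=e−e_prev=-9.375; u=1/2·(-4.375)+5/4·0.625+3/4·(-9.375)=-8.4375; next y=1/2·9.375+3/4·(-8.4375)=-1.640625
n=2: y=-1.640625, sp=-3, e=sp−y=-1.359375; I=-0.734375, D=e−e_prev=3.015625; u=1/2·(-1.359375)+5/4·(-0.734375)+3/4·3.015625≈0.664063; next y=1/2·(-1.640625)+3/4·0.664063≈-0.322266
n=3: y≈-0.322266, sp=-3, e=sp−y≈-2.677734; I≈-3.412109, D=e−e_prev≈-1.318359; u=1/2·(-2.677734)+5/4·(-3.412109)+3/4·(-1.318359)≈-6.592773; next y=1/2·(-0.322266)+3/4·(-6.592773)≈-5.105713
n=4: y≈-5.105713, sp=-3, e=sp−y≈2.105713; I≈-1.306396, D=e−e_prev≈4.783447; u=1/2·2.105713+5/4·(-1.306396)+3/4·4.783447≈3.007446; next y=1/2·(-5.105713)+3/4·3.007446≈-0.297272
n=5: y≈-0.297272, sp=-3, e=sp−y≈-2.702728; I≈-4.009125, D=e−e_prev≈-4.808441; u=1/2·(-2.702728)+5/4·(-4.009125)+3/4·(-4.808441)≈-9.969101; next y=1/2·(-0.297272)+3/4·(-9.969101)≈-7.625462
n=6: y≈-7.625462, sp=-3, e=sp−y≈4.625462; I≈0.616337, D=e−e_prev≈7.328190; u=1/2·4.625462+5/4·0.616337+3/4·7.328190≈8.579294; next y=1/2·(-7.625462)+3/4·8.579294≈2.621740
n=7: y≈2.621740, sp=-3, e=sp−y≈-5.621740; I≈-5.005403, D=e−e_prev≈-10.247201; u=1/2·(-5.621740)+5/4·(-5.005403)+3/4·(-10.247201)≈-16.753025; next y=1/2·2.621740+3/4·(-16.753025)≈-11.253899

0 5 12.500 0.000
1 5 -8.438 9.375
2 -3 0.664 -1.641
3 -3 -6.593 -0.322
4 -3 3.007 -5.106
5 -3 -9.969 -0.297
6 -3 8.579 -7.625
7 -3 -16.753 2.622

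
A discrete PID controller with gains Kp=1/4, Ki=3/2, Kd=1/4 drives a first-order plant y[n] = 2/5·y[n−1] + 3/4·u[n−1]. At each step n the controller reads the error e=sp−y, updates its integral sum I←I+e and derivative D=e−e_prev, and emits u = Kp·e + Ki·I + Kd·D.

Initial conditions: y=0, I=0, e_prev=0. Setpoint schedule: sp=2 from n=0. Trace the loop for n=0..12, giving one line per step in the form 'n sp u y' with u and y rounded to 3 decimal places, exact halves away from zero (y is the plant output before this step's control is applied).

0 2 4.000 0.000
1 2 0.500 3.000
2 2 2.600 1.575
3 2 0.871 2.580
4 2 2.042 1.685
5 2 1.250 2.205
6 2 1.843 1.820
7 2 1.436 2.110
8 2 1.722 1.921
9 2 1.516 2.060
10 2 1.659 1.961
11 2 1.558 2.028
12 2 1.630 1.980

(exact arithmetic carried between steps; '≈' marks a value shown rounded to 6 d.p. or computed from one; I and e_prev carry over from the previous line; the table rounds u and y to 3 d.p., halves away from zero)
n=0: y=0, sp=2, e=sp−y=2; I=2, D=e−e_prev=2; u=1/4·2+3/2·2+1/4·2=4; next y=2/5·0+3/4·4=3
n=1: y=3, sp=2, e=sp−y=-1; I=1, D=e−e_prev=-3; u=1/4·(-1)+3/2·1+1/4·(-3)=0.5; next y=2/5·3+3/4·0.5=1.575
n=2: y=1.575, sp=2, e=sp−y=0.425; I=1.425, D=e−e_prev=1.425; u=1/4·0.425+3/2·1.425+1/4·1.425=2.6; next y=2/5·1.575+3/4·2.6=2.58
n=3: y=2.58, sp=2, e=sp−y=-0.58; I=0.845, D=e−e_prev=-1.005; u=1/4·(-0.58)+3/2·0.845+1/4·(-1.005)=0.87125; next y=2/5·2.58+3/4·0.87125≈1.685438
n=4: y≈1.685438, sp=2, e=sp−y≈0.314563; I≈1.159563, D=e−e_prev≈0.894563; u=1/4·0.314563+3/2·1.159563+1/4·0.894563≈2.041625; next y=2/5·1.685438+3/4·2.041625≈2.205394
n=5: y≈2.205394, sp=2, e=sp−y≈-0.205394; I≈0.954169, D=e−e_prev≈-0.519956; u=1/4·(-0.205394)+3/2·0.954169+1/4·(-0.519956)≈1.249916; next y=2/5·2.205394+3/4·1.249916≈1.819594
n=6: y≈1.819594, sp=2, e=sp−y≈0.180406; I≈1.134575, D=e−e_prev≈0.385800; u=1/4·0.180406+3/2·1.134575+1/4·0.385800≈1.843413; next y=2/5·1.819594+3/4·1.843413≈2.110398
n=7: y≈2.110398, sp=2, e=sp−y≈-0.110398; I≈1.024177, D=e−e_prev≈-0.290803; u=1/4·(-0.110398)+3/2·1.024177+1/4·(-0.290803)≈1.435965; next y=2/5·2.110398+3/4·1.435965≈1.921133
n=8: y≈1.921133, sp=2, e=sp−y≈0.078867; I≈1.103044, D=e−e_prev≈0.189265; u=1/4·0.078867+3/2·1.103044+1/4·0.189265≈1.721599; next y=2/5·1.921133+3/4·1.721599≈2.059652
n=9: y≈2.059652, sp=2, e=sp−y≈-0.059652; I≈1.043392, D=e−e_prev≈-0.138519; u=1/4·(-0.059652)+3/2·1.043392+1/4·(-0.138519)≈1.515545; next y=2/5·2.059652+3/4·1.515545≈1.960519
n=10: y≈1.960519, sp=2, e=sp−y≈0.039481; I≈1.082872, D=e−e_prev≈0.099133; u=1/4·0.039481+3/2·1.082872+1/4·0.099133≈1.658962; next y=2/5·1.960519+3/4·1.658962≈2.028429
n=11: y≈2.028429, sp=2, e=sp−y≈-0.028429; I≈1.054443, D=e−e_prev≈-0.067910; u=1/4·(-0.028429)+3/2·1.054443+1/4·(-0.067910)≈1.557580; next y=2/5·2.028429+3/4·1.557580≈1.979557
n=12: y≈1.979557, sp=2, e=sp−y≈0.020443; I≈1.074887, D=e−e_prev≈0.048872; u=1/4·0.020443+3/2·1.074887+1/4·0.048872≈1.629659; next y=2/5·1.979557+3/4·1.629659≈2.014067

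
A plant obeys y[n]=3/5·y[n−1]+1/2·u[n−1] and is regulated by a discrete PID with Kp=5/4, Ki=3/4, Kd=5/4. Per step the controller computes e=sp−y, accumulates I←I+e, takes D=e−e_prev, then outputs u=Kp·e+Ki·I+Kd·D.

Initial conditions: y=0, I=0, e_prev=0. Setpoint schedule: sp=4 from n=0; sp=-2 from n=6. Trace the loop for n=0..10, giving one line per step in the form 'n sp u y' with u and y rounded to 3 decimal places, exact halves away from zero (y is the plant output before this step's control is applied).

0 4 13.000 0.000
1 4 -10.125 6.500
2 4 21.028 -1.163
3 4 -20.360 9.817
4 4 34.848 -4.290
5 4 -38.773 14.850
6 -2 39.826 -10.476
7 -2 -56.311 13.627
8 -2 71.318 -19.979
9 -2 -99.071 23.672
10 -2 128.002 -35.332

(exact arithmetic carried between steps; '≈' marks a value shown rounded to 6 d.p. or computed from one; I and e_prev carry over from the previous line; the table rounds u and y to 3 d.p., halves away from zero)
n=0: y=0, sp=4, e=sp−y=4; I=4, D=e−e_prev=4; u=5/4·4+3/4·4+5/4·4=13; next y=3/5·0+1/2·13=6.5
n=1: y=6.5, sp=4, e=sp−y=-2.5; I=1.5, D=e−e_prev=-6.5; u=5/4·(-2.5)+3/4·1.5+5/4·(-6.5)=-10.125; next y=3/5·6.5+1/2·(-10.125)=-1.1625
n=2: y=-1.1625, sp=4, e=sp−y=5.1625; I=6.6625, D=e−e_prev=7.6625; u=5/4·5.1625+3/4·6.6625+5/4·7.6625=21.028125; next y=3/5·(-1.1625)+1/2·21.028125≈9.816563
n=3: y≈9.816563, sp=4, e=sp−y≈-5.816563; I≈0.845938, D=e−e_prev≈-10.979063; u=5/4·(-5.816563)+3/4·0.845938+5/4·(-10.979063)≈-20.360078; next y=3/5·9.816563+1/2·(-20.360078)≈-4.290102
n=4: y≈-4.290102, sp=4, e=sp−y≈8.290102; I≈9.136039, D=e−e_prev≈14.106664; u=5/4·8.290102+3/4·9.136039+5/4·14.106664≈34.847986; next y=3/5·(-4.290102)+1/2·34.847986≈14.849932
n=5: y≈14.849932, sp=4, e=sp−y≈-10.849932; I≈-1.713893, D=e−e_prev≈-19.140034; u=5/4·(-10.849932)+3/4·(-1.713893)+5/4·(-19.140034)≈-38.772877; next y=3/5·14.849932+1/2·(-38.772877)≈-10.476479
n=6: y≈-10.476479, sp=-2, e=sp−y≈8.476479; I≈6.762586, D=e−e_prev≈19.326412; u=5/4·8.476479+3/4·6.762586+5/4·19.326412≈39.825553; next y=3/5·(-10.476479)+1/2·39.825553≈13.626889
n=7: y≈13.626889, sp=-2, e=sp−y≈-15.626889; I≈-8.864303, D=e−e_prev≈-24.103368; u=5/4·(-15.626889)+3/4·(-8.864303)+5/4·(-24.103368)≈-56.311049; next y=3/5·13.626889+1/2·(-56.311049)≈-19.979391
n=8: y≈-19.979391, sp=-2, e=sp−y≈17.979391; I≈9.115088, D=e−e_prev≈33.606280; u=5/4·17.979391+3/4·9.115088+5/4·33.606280≈71.318405; next y=3/5·(-19.979391)+1/2·71.318405≈23.671568
n=9: y≈23.671568, sp=-2, e=sp−y≈-25.671568; I≈-16.556480, D=e−e_prev≈-43.650959; u=5/4·(-25.671568)+3/4·(-16.556480)+5/4·(-43.650959)≈-99.070518; next y=3/5·23.671568+1/2·(-99.070518)≈-35.332318
n=10: y≈-35.332318, sp=-2, e=sp−y≈33.332318; I≈16.775839, D=e−e_prev≈59.003886; u=5/4·33.332318+3/4·16.775839+5/4·59.003886≈128.002135; next y=3/5·(-35.332318)+1/2·128.002135≈42.801676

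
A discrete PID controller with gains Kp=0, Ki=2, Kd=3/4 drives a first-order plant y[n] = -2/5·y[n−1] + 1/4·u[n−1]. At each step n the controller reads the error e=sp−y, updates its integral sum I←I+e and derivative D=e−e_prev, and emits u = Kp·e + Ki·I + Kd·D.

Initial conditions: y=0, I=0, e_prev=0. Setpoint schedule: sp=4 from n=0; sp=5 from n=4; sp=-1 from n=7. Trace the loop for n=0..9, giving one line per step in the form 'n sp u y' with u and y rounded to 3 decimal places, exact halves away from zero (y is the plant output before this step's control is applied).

(exact arithmetic carried between steps; '≈' marks a value shown rounded to 6 d.p. or computed from one; I and e_prev carry over from the previous line; the table rounds u and y to 3 d.p., halves away from zero)
n=0: y=0, sp=4, e=sp−y=4; I=4, D=e−e_prev=4; u=0·4+2·4+3/4·4=11; next y=-2/5·0+1/4·11=2.75
n=1: y=2.75, sp=4, e=sp−y=1.25; I=5.25, D=e−e_prev=-2.75; u=0·1.25+2·5.25+3/4·(-2.75)=8.4375; next y=-2/5·2.75+1/4·8.4375=1.009375
n=2: y=1.009375, sp=4, e=sp−y=2.990625; I=8.240625, D=e−e_prev=1.740625; u=0·2.990625+2·8.240625+3/4·1.740625≈17.786719; next y=-2/5·1.009375+1/4·17.786719≈4.042930
n=3: y≈4.042930, sp=4, e=sp−y≈-0.042930; I≈8.197695, D=e−e_prev≈-3.033555; u=0·(-0.042930)+2·8.197695+3/4·(-3.033555)≈14.120225; next y=-2/5·4.042930+1/4·14.120225≈1.912884
n=4: y≈1.912884, sp=5, e=sp−y≈3.087116; I≈11.284811, D=e−e_prev≈3.130045; u=0·3.087116+2·11.284811+3/4·3.130045≈24.917156; next y=-2/5·1.912884+1/4·24.917156≈5.464135
n=5: y≈5.464135, sp=5, e=sp−y≈-0.464135; I≈10.820676, D=e−e_prev≈-3.551251; u=0·(-0.464135)+2·10.820676+3/4·(-3.551251)≈18.977913; next y=-2/5·5.464135+1/4·18.977913≈2.558824
n=6: y≈2.558824, sp=5, e=sp−y≈2.441176; I≈13.261852, D=e−e_prev≈2.905311; u=0·2.441176+2·13.261852+3/4·2.905311≈28.702686; next y=-2/5·2.558824+1/4·28.702686≈6.152142
n=7: y≈6.152142, sp=-1, e=sp−y≈-7.152142; I≈6.109710, D=e−e_prev≈-9.593318; u=0·(-7.152142)+2·6.109710+3/4·(-9.593318)≈5.024431; next y=-2/5·6.152142+1/4·5.024431≈-1.204749
n=8: y≈-1.204749, sp=-1, e=sp−y≈0.204749; I≈6.314459, D=e−e_prev≈7.356891; u=0·0.204749+2·6.314459+3/4·7.356891≈18.146586; next y=-2/5·(-1.204749)+1/4·18.146586≈5.018546
n=9: y≈5.018546, sp=-1, e=sp−y≈-6.018546; I≈0.295913, D=e−e_prev≈-6.223295; u=0·(-6.018546)+2·0.295913+3/4·(-6.223295)≈-4.075646; next y=-2/5·5.018546+1/4·(-4.075646)≈-3.026330

0 4 11.000 0.000
1 4 8.438 2.750
2 4 17.787 1.009
3 4 14.120 4.043
4 5 24.917 1.913
5 5 18.978 5.464
6 5 28.703 2.559
7 -1 5.024 6.152
8 -1 18.147 -1.205
9 -1 -4.076 5.019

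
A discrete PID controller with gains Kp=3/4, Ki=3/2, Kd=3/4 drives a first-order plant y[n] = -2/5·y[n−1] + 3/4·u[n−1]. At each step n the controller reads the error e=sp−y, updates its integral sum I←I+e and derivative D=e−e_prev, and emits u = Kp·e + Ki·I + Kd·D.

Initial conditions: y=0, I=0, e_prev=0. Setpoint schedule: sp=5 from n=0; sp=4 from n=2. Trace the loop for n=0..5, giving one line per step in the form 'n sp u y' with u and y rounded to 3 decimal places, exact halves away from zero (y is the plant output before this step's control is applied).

0 5 15.000 0.000
1 5 -15.000 11.250
2 4 62.063 -15.750
3 4 -133.603 52.847
4 4 367.138 -121.341
5 4 -911.185 323.890

(exact arithmetic carried between steps; '≈' marks a value shown rounded to 6 d.p. or computed from one; I and e_prev carry over from the previous line; the table rounds u and y to 3 d.p., halves away from zero)
n=0: y=0, sp=5, e=sp−y=5; I=5, D=e−e_prev=5; u=3/4·5+3/2·5+3/4·5=15; next y=-2/5·0+3/4·15=11.25
n=1: y=11.25, sp=5, e=sp−y=-6.25; I=-1.25, D=e−e_prev=-11.25; u=3/4·(-6.25)+3/2·(-1.25)+3/4·(-11.25)=-15; next y=-2/5·11.25+3/4·(-15)=-15.75
n=2: y=-15.75, sp=4, e=sp−y=19.75; I=18.5, D=e−e_prev=26; u=3/4·19.75+3/2·18.5+3/4·26=62.0625; next y=-2/5·(-15.75)+3/4·62.0625=52.846875
n=3: y=52.846875, sp=4, e=sp−y=-48.846875; I=-30.346875, D=e−e_prev=-68.596875; u=3/4·(-48.846875)+3/2·(-30.346875)+3/4·(-68.596875)=-133.603125; next y=-2/5·52.846875+3/4·(-133.603125)≈-121.341094
n=4: y≈-121.341094, sp=4, e=sp−y≈125.341094; I≈94.994219, D=e−e_prev≈174.187969; u=3/4·125.341094+3/2·94.994219+3/4·174.187969≈367.138125; next y=-2/5·(-121.341094)+3/4·367.138125≈323.890031
n=5: y≈323.890031, sp=4, e=sp−y≈-319.890031; I≈-224.895813, D=e−e_prev≈-445.231125; u=3/4·(-319.890031)+3/2·(-224.895813)+3/4·(-445.231125)≈-911.184586; next y=-2/5·323.890031+3/4·(-911.184586)≈-812.944452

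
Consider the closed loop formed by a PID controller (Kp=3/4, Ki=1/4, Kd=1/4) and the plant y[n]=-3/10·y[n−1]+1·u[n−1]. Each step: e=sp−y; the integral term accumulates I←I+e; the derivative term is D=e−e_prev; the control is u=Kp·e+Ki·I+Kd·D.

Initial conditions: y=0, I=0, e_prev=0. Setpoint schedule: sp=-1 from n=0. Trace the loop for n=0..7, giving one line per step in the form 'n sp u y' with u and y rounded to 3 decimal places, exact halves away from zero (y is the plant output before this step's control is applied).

0 -1 -1.250 0.000
1 -1 0.313 -1.250
2 -1 -2.359 0.688
3 -1 1.770 -2.566
4 -1 -5.033 2.539
5 -1 5.776 -5.795
6 -1 -11.746 7.515
7 -1 16.346 -14.000

(exact arithmetic carried between steps; '≈' marks a value shown rounded to 6 d.p. or computed from one; I and e_prev carry over from the previous line; the table rounds u and y to 3 d.p., halves away from zero)
n=0: y=0, sp=-1, e=sp−y=-1; I=-1, D=e−e_prev=-1; u=3/4·(-1)+1/4·(-1)+1/4·(-1)=-1.25; next y=-3/10·0+1·(-1.25)=-1.25
n=1: y=-1.25, sp=-1, e=sp−y=0.25; I=-0.75, D=e−e_prev=1.25; u=3/4·0.25+1/4·(-0.75)+1/4·1.25=0.3125; next y=-3/10·(-1.25)+1·0.3125=0.6875
n=2: y=0.6875, sp=-1, e=sp−y=-1.6875; I=-2.4375, D=e−e_prev=-1.9375; u=3/4·(-1.6875)+1/4·(-2.4375)+1/4·(-1.9375)=-2.359375; next y=-3/10·0.6875+1·(-2.359375)=-2.565625
n=3: y=-2.565625, sp=-1, e=sp−y=1.565625; I=-0.871875, D=e−e_prev=3.253125; u=3/4·1.565625+1/4·(-0.871875)+1/4·3.253125≈1.769531; next y=-3/10·(-2.565625)+1·1.769531≈2.539219
n=4: y≈2.539219, sp=-1, e=sp−y≈-3.539219; I≈-4.411094, D=e−e_prev≈-5.104844; u=3/4·(-3.539219)+1/4·(-4.411094)+1/4·(-5.104844)≈-5.033398; next y=-3/10·2.539219+1·(-5.033398)≈-5.795164
n=5: y≈-5.795164, sp=-1, e=sp−y≈4.795164; I≈0.384070, D=e−e_prev≈8.334383; u=3/4·4.795164+1/4·0.384070+1/4·8.334383≈5.775986; next y=-3/10·(-5.795164)+1·5.775986≈7.514536
n=6: y≈7.514536, sp=-1, e=sp−y≈-8.514536; I≈-8.130465, D=e−e_prev≈-13.309700; u=3/4·(-8.514536)+1/4·(-8.130465)+1/4·(-13.309700)≈-11.745943; next y=-3/10·7.514536+1·(-11.745943)≈-14.000304
n=7: y≈-14.000304, sp=-1, e=sp−y≈13.000304; I≈4.869838, D=e−e_prev≈21.514839; u=3/4·13.000304+1/4·4.869838+1/4·21.514839≈16.346397; next y=-3/10·(-14.000304)+1·16.346397≈20.546488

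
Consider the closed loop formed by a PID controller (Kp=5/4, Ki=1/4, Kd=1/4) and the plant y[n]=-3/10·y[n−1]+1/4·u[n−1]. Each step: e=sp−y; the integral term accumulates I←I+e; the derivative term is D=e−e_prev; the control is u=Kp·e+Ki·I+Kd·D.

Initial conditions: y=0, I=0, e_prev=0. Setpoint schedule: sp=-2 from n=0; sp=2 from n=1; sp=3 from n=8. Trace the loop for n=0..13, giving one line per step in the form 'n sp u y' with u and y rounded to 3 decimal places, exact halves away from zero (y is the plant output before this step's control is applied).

0 -2 -3.500 0.000
1 2 5.031 -0.875
2 2 0.339 1.520
3 2 4.368 -0.371
4 2 1.733 1.203
5 2 4.305 0.072
6 2 2.785 1.055
7 2 4.448 0.380
8 3 5.352 0.998
9 3 5.686 1.039
10 3 6.062 1.110
11 3 6.425 1.183
12 3 6.777 1.252
13 3 7.114 1.319

(exact arithmetic carried between steps; '≈' marks a value shown rounded to 6 d.p. or computed from one; I and e_prev carry over from the previous line; the table rounds u and y to 3 d.p., halves away from zero)
n=0: y=0, sp=-2, e=sp−y=-2; I=-2, D=e−e_prev=-2; u=5/4·(-2)+1/4·(-2)+1/4·(-2)=-3.5; next y=-3/10·0+1/4·(-3.5)=-0.875
n=1: y=-0.875, sp=2, e=sp−y=2.875; I=0.875, D=e−e_prev=4.875; u=5/4·2.875+1/4·0.875+1/4·4.875=5.03125; next y=-3/10·(-0.875)+1/4·5.03125≈1.520313
n=2: y≈1.520313, sp=2, e=sp−y≈0.479688; I≈1.354688, D=e−e_prev≈-2.395313; u=5/4·0.479688+1/4·1.354688+1/4·(-2.395313)≈0.339453; next y=-3/10·1.520313+1/4·0.339453≈-0.371230
n=3: y≈-0.371230, sp=2, e=sp−y≈2.371230; I≈3.725918, D=e−e_prev≈1.891543; u=5/4·2.371230+1/4·3.725918+1/4·1.891543≈4.368403; next y=-3/10·(-0.371230)+1/4·4.368403≈1.203470
n=4: y≈1.203470, sp=2, e=sp−y≈0.796530; I≈4.522448, D=e−e_prev≈-1.574700; u=5/4·0.796530+1/4·4.522448+1/4·(-1.574700)≈1.732599; next y=-3/10·1.203470+1/4·1.732599≈0.072109
n=5: y≈0.072109, sp=2, e=sp−y≈1.927891; I≈6.450339, D=e−e_prev≈1.131361; u=5/4·1.927891+1/4·6.450339+1/4·1.131361≈4.305289; next y=-3/10·0.072109+1/4·4.305289≈1.054690
n=6: y≈1.054690, sp=2, e=sp−y≈0.945310; I≈7.395650, D=e−e_prev≈-0.982581; u=5/4·0.945310+1/4·7.395650+1/4·(-0.982581)≈2.784905; next y=-3/10·1.054690+1/4·2.784905≈0.379819
n=7: y≈0.379819, sp=2, e=sp−y≈1.620181; I≈9.015830, D=e−e_prev≈0.674870; u=5/4·1.620181+1/4·9.015830+1/4·0.674870≈4.447901; next y=-3/10·0.379819+1/4·4.447901≈0.998029
n=8: y≈0.998029, sp=3, e=sp−y≈2.001971; I≈11.017801, D=e−e_prev≈0.381790; u=5/4·2.001971+1/4·11.017801+1/4·0.381790≈5.352361; next y=-3/10·0.998029+1/4·5.352361≈1.038681
n=9: y≈1.038681, sp=3, e=sp−y≈1.961319; I≈12.979119, D=e−e_prev≈-0.040652; u=5/4·1.961319+1/4·12.979119+1/4·(-0.040652)≈5.686265; next y=-3/10·1.038681+1/4·5.686265≈1.109962
n=10: y≈1.109962, sp=3, e=sp−y≈1.890038; I≈14.869157, D=e−e_prev≈-0.071280; u=5/4·1.890038+1/4·14.869157+1/4·(-0.071280)≈6.062017; next y=-3/10·1.109962+1/4·6.062017≈1.182516
n=11: y≈1.182516, sp=3, e=sp−y≈1.817484; I≈16.686642, D=e−e_prev≈-0.072554; u=5/4·1.817484+1/4·16.686642+1/4·(-0.072554)≈6.425377; next y=-3/10·1.182516+1/4·6.425377≈1.251590
n=12: y≈1.251590, sp=3, e=sp−y≈1.748410; I≈18.435052, D=e−e_prev≈-0.069074; u=5/4·1.748410+1/4·18.435052+1/4·(-0.069074)≈6.777008; next y=-3/10·1.251590+1/4·6.777008≈1.318775
n=13: y≈1.318775, sp=3, e=sp−y≈1.681225; I≈20.116277, D=e−e_prev≈-0.067185; u=5/4·1.681225+1/4·20.116277+1/4·(-0.067185)≈7.113804; next y=-3/10·1.318775+1/4·7.113804≈1.382819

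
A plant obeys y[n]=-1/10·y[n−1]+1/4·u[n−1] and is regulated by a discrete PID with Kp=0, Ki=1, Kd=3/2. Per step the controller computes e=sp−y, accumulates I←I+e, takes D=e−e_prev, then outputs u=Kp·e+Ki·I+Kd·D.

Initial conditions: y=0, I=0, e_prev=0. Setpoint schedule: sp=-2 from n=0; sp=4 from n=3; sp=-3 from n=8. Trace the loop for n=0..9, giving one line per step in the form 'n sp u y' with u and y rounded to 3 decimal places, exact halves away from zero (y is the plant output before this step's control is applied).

0 -2 -5.000 0.000
1 -2 -0.875 -1.250
2 -2 -6.391 -0.094
3 4 12.174 -1.588
4 4 -5.456 3.202
5 4 14.744 -1.684
6 4 -0.748 3.854
7 4 18.772 -0.573
8 -3 -14.103 4.750
9 -3 18.509 -4.001

(exact arithmetic carried between steps; '≈' marks a value shown rounded to 6 d.p. or computed from one; I and e_prev carry over from the previous line; the table rounds u and y to 3 d.p., halves away from zero)
n=0: y=0, sp=-2, e=sp−y=-2; I=-2, D=e−e_prev=-2; u=0·(-2)+1·(-2)+3/2·(-2)=-5; next y=-1/10·0+1/4·(-5)=-1.25
n=1: y=-1.25, sp=-2, e=sp−y=-0.75; I=-2.75, D=e−e_prev=1.25; u=0·(-0.75)+1·(-2.75)+3/2·1.25=-0.875; next y=-1/10·(-1.25)+1/4·(-0.875)=-0.09375
n=2: y=-0.09375, sp=-2, e=sp−y=-1.90625; I=-4.65625, D=e−e_prev=-1.15625; u=0·(-1.90625)+1·(-4.65625)+3/2·(-1.15625)=-6.390625; next y=-1/10·(-0.09375)+1/4·(-6.390625)≈-1.588281
n=3: y≈-1.588281, sp=4, e=sp−y≈5.588281; I≈0.932031, D=e−e_prev≈7.494531; u=0·5.588281+1·0.932031+3/2·7.494531≈12.173828; next y=-1/10·(-1.588281)+1/4·12.173828≈3.202285
n=4: y≈3.202285, sp=4, e=sp−y≈0.797715; I≈1.729746, D=e−e_prev≈-4.790566; u=0·0.797715+1·1.729746+3/2·(-4.790566)≈-5.456104; next y=-1/10·3.202285+1/4·(-5.456104)≈-1.684254
n=5: y≈-1.684254, sp=4, e=sp−y≈5.684254; I≈7.414000, D=e−e_prev≈4.886540; u=0·5.684254+1·7.414000+3/2·4.886540≈14.743810; next y=-1/10·(-1.684254)+1/4·14.743810≈3.854378
n=6: y≈3.854378, sp=4, e=sp−y≈0.145622; I≈7.559623, D=e−e_prev≈-5.538632; u=0·0.145622+1·7.559623+3/2·(-5.538632)≈-0.748326; next y=-1/10·3.854378+1/4·(-0.748326)≈-0.572519
n=7: y≈-0.572519, sp=4, e=sp−y≈4.572519; I≈12.132142, D=e−e_prev≈4.426897; u=0·4.572519+1·12.132142+3/2·4.426897≈18.772488; next y=-1/10·(-0.572519)+1/4·18.772488≈4.750374
n=8: y≈4.750374, sp=-3, e=sp−y≈-7.750374; I≈4.381768, D=e−e_prev≈-12.322893; u=0·(-7.750374)+1·4.381768+3/2·(-12.322893)≈-14.102572; next y=-1/10·4.750374+1/4·(-14.102572)≈-4.000680
n=9: y≈-4.000680, sp=-3, e=sp−y≈1.000680; I≈5.382448, D=e−e_prev≈8.751054; u=0·1.000680+1·5.382448+3/2·8.751054≈18.509029; next y=-1/10·(-4.000680)+1/4·18.509029≈5.027325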